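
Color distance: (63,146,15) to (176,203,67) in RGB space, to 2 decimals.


d = √[(R₁-R₂)² + (G₁-G₂)² + (B₁-B₂)²]
d = √[(63-176)² + (146-203)² + (15-67)²]
d = √[12769 + 3249 + 2704]
d = √18722
d ≈ 136.83


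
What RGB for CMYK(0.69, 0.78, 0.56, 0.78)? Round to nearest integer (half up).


R = 255 × (1-C) × (1-K) = 255 × 0.31 × 0.22 = 17.391 → 17
G = 255 × (1-M) × (1-K) = 255 × 0.22 × 0.22 = 12.342 → 12
B = 255 × (1-Y) × (1-K) = 255 × 0.44 × 0.22 = 24.684 → 25
= RGB(17, 12, 25)


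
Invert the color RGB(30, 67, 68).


Invert: (255-R, 255-G, 255-B)
R: 255-30 = 225
G: 255-67 = 188
B: 255-68 = 187
= RGB(225, 188, 187)


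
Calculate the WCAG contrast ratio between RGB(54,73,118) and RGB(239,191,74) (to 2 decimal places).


Linearize each sRGB channel c=v/255: c/12.92 if c ≤ 0.04045 else ((c+0.055)/1.055)^2.4
L = 0.2126×R_lin + 0.7152×G_lin + 0.0722×B_lin
Color 1 (54,73,118):
  R=54: 54/255≈0.2118 > 0.04045 → ((0.2118+0.055)/1.055)^2.4 ≈ 0.03689
  G=73: 73/255≈0.2863 > 0.04045 → ((0.2863+0.055)/1.055)^2.4 ≈ 0.06663
  B=118: 118/255≈0.4627 > 0.04045 → ((0.4627+0.055)/1.055)^2.4 ≈ 0.18116
  L1 = 0.2126×0.03689 + 0.7152×0.06663 + 0.0722×0.18116 ≈ 0.06857
Color 2 (239,191,74):
  R=239: 239/255≈0.9373 > 0.04045 → ((0.9373+0.055)/1.055)^2.4 ≈ 0.86316
  G=191: 191/255≈0.7490 > 0.04045 → ((0.7490+0.055)/1.055)^2.4 ≈ 0.52100
  B=74: 74/255≈0.2902 > 0.04045 → ((0.2902+0.055)/1.055)^2.4 ≈ 0.06848
  L2 = 0.2126×0.86316 + 0.7152×0.52100 + 0.0722×0.06848 ≈ 0.56107
Lighter = 0.56107, Darker = 0.06857
Ratio = (L_lighter + 0.05) / (L_darker + 0.05)
Ratio = (0.56107 + 0.05) / (0.06857 + 0.05) = 0.61107 / 0.11857 ≈ 5.1535
Ratio ≈ 5.15:1


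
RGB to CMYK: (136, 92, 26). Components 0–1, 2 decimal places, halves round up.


R'=136/255≈0.5333, G'=92/255≈0.3608, B'=26/255≈0.1020
K = 1 - max(R',G',B') = 1 - 136/255 = 119/255 = 0.46666… → 0.47
(1-R'-K)/(1-K) simplifies to (max-R)/max with max = 136:
C = (136-136)/136 = 0/136 = 0 → 0.00
M = (136-92)/136 = 44/136 = 0.32352… → 0.32
Y = (136-26)/136 = 110/136 = 0.80882… → 0.81
= CMYK(0.00, 0.32, 0.81, 0.47)


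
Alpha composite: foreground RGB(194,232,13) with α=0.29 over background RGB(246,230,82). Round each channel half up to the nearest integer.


C = α×F + (1-α)×B, with 1-α = 0.71
R: 0.29×194 + 0.71×246 = 56.26 + 174.66 = 230.92 → 231
G: 0.29×232 + 0.71×230 = 67.28 + 163.30 = 230.58 → 231
B: 0.29×13 + 0.71×82 = 3.77 + 58.22 = 61.99 → 62
= RGB(231, 231, 62)


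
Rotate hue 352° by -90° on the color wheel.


New hue = (H + rotation) mod 360
New hue = (352 -90) mod 360
= 262 mod 360
= 262°


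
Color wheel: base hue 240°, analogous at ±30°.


Base hue: 240°
Left analog: (240 - 30) mod 360 = 210°
Right analog: (240 + 30) mod 360 = 270°
Analogous hues = 210° and 270°


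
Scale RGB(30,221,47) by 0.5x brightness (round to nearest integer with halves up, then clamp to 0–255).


Multiply each channel by 0.5, round half up, clamp to [0, 255]
R: 30×0.5 = 15
G: 221×0.5 = 110.5 → round → 111
B: 47×0.5 = 23.5 → round → 24
= RGB(15, 111, 24)


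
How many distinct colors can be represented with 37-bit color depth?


Colors = 2^bits = 2^37
= 137,438,953,472 colors


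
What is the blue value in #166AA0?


Color: #166AA0
R = 16 = 22
G = 6A = 106
B = A0 = 160
Blue = 160


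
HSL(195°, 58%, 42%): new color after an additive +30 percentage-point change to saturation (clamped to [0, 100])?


Original S = 58%
Adjustment = +30 percentage points
New S = 58 + (30) = 88
Clamp to [0, 100] → 88
= HSL(195°, 88%, 42%)


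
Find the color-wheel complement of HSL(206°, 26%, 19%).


Complement = opposite side of color wheel = hue + 180°
H' = (206 + 180) mod 360 = 26°
S and L unchanged.
= HSL(26°, 26%, 19%)


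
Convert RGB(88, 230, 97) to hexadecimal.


R = 88 → 58 (hex)
G = 230 → E6 (hex)
B = 97 → 61 (hex)
Hex = #58E661


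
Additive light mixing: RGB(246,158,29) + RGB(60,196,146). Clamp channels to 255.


Additive: each channel = min(255, C₁+C₂)
R: 246+60 = 306 → 255
G: 158+196 = 354 → 255
B: 29+146 = 175 → 175
= RGB(255, 255, 175)


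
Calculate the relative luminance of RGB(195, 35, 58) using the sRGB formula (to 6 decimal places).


Linearize each channel (sRGB transfer function): c = v/255; c_lin = c/12.92 if c ≤ 0.04045, else ((c+0.055)/1.055)^2.4
  R: 195/255 ≈ 0.764706 > 0.04045 → ((0.764706+0.055)/1.055)^2.4 ≈ 0.545724
  G: 35/255 ≈ 0.137255 > 0.04045 → ((0.137255+0.055)/1.055)^2.4 ≈ 0.016807
  B: 58/255 ≈ 0.227451 > 0.04045 → ((0.227451+0.055)/1.055)^2.4 ≈ 0.042311
R_lin = 0.545724, G_lin = 0.016807, B_lin = 0.042311
L = 0.2126×R + 0.7152×G + 0.0722×B
L = 0.2126×0.545724 + 0.7152×0.016807 + 0.0722×0.042311
L ≈ 0.131097


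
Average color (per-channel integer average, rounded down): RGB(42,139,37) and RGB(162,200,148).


Midpoint: each channel = ⌊(C₁+C₂)/2⌋
R: ⌊(42+162)/2⌋ = 102
G: ⌊(139+200)/2⌋ = 169
B: ⌊(37+148)/2⌋ = 92
= RGB(102, 169, 92)


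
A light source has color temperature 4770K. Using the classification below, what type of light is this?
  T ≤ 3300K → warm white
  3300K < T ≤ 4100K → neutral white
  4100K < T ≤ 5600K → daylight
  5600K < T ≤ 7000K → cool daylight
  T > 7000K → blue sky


Temperature: 4770K
4100K < 4770K ≤ 5600K → daylight
Classification: daylight


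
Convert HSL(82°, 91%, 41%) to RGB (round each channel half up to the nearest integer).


H=82°, S=0.91, L=0.41
C = (1-|2L-1|)×S = (1-|-0.18|)×0.91 = 0.7462
H' = H/60 = 82/60 ≈ 1.3667; X = C×(1-|H' mod 2 - 1|) ≈ 0.4726
m = L - C/2 = 0.41 - 0.3731 = 0.0369
Sector ⌊H'⌋ = 1 → (R',G',B') = (≈0.4726, 0.7462, 0.0)
RGB = ((R'+m)×255, (G'+m)×255, (B'+m)×255) = (129.9208, 199.6905, 9.4095)
Round half up → RGB(130, 200, 9)


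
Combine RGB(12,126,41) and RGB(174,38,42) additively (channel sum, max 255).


Additive: each channel = min(255, C₁+C₂)
R: 12+174 = 186 → 186
G: 126+38 = 164 → 164
B: 41+42 = 83 → 83
= RGB(186, 164, 83)


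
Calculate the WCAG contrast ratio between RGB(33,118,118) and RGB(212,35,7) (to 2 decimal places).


Linearize each sRGB channel c=v/255: c/12.92 if c ≤ 0.04045 else ((c+0.055)/1.055)^2.4
L = 0.2126×R_lin + 0.7152×G_lin + 0.0722×B_lin
Color 1 (33,118,118):
  R=33: 33/255≈0.1294 > 0.04045 → ((0.1294+0.055)/1.055)^2.4 ≈ 0.01521
  G=118: 118/255≈0.4627 > 0.04045 → ((0.4627+0.055)/1.055)^2.4 ≈ 0.18116
  B=118: 118/255≈0.4627 > 0.04045 → ((0.4627+0.055)/1.055)^2.4 ≈ 0.18116
  L1 = 0.2126×0.01521 + 0.7152×0.18116 + 0.0722×0.18116 ≈ 0.14588
Color 2 (212,35,7):
  R=212: 212/255≈0.8314 > 0.04045 → ((0.8314+0.055)/1.055)^2.4 ≈ 0.65837
  G=35: 35/255≈0.1373 > 0.04045 → ((0.1373+0.055)/1.055)^2.4 ≈ 0.01681
  B=7: 7/255≈0.0275 ≤ 0.04045 → 0.0275/12.92 ≈ 0.00212
  L2 = 0.2126×0.65837 + 0.7152×0.01681 + 0.0722×0.00212 ≈ 0.15214
Lighter = 0.15214, Darker = 0.14588
Ratio = (L_lighter + 0.05) / (L_darker + 0.05)
Ratio = (0.15214 + 0.05) / (0.14588 + 0.05) = 0.20214 / 0.19588 ≈ 1.0320
Ratio ≈ 1.03:1


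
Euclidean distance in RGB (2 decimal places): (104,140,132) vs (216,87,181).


d = √[(R₁-R₂)² + (G₁-G₂)² + (B₁-B₂)²]
d = √[(104-216)² + (140-87)² + (132-181)²]
d = √[12544 + 2809 + 2401]
d = √17754
d ≈ 133.24


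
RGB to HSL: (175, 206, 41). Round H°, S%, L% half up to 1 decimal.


Normalize: R'=175/255≈0.6863, G'=206/255≈0.8078, B'=41/255≈0.1608
Max=206/255, Min=41/255, Δ=Max-Min=165/255
L = (Max+Min)/2 = (206+41)/510 = 247/510 = 0.48431… → L = 48.4%
L ≤ 0.5 → S = Δ/(Max+Min) = 165/(206+41) = 165/247 = 0.66801… → S = 66.8%
(the 1/255 factors cancel in S and H, so raw channel differences can be used)
Max is G' → H = 60 × ((B-R)/Δ + 2) = 60 × ((41-175)/165 + 2)
  -134/165 + 2 = -0.8121… + 2 = 1.1878…
  H = 60 × 1.1878… = 71.272…° → H = 71.3°
= HSL(71.3°, 66.8%, 48.4%)


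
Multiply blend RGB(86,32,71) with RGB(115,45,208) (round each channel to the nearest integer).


Multiply: C = A×B/255, rounded to nearest integer
R: 86×115/255 = 9890/255 ≈ 38.784 → 39
G: 32×45/255 = 1440/255 ≈ 5.647 → 6
B: 71×208/255 = 14768/255 ≈ 57.914 → 58
= RGB(39, 6, 58)


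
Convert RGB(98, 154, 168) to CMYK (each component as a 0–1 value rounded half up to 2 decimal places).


R'=98/255≈0.3843, G'=154/255≈0.6039, B'=168/255≈0.6588
K = 1 - max(R',G',B') = 1 - 168/255 = 87/255 = 0.34117… → 0.34
(1-R'-K)/(1-K) simplifies to (max-R)/max with max = 168:
C = (168-98)/168 = 70/168 = 0.41666… → 0.42
M = (168-154)/168 = 14/168 = 0.08333… → 0.08
Y = (168-168)/168 = 0/168 = 0 → 0.00
= CMYK(0.42, 0.08, 0.00, 0.34)


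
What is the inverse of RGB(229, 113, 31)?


Invert: (255-R, 255-G, 255-B)
R: 255-229 = 26
G: 255-113 = 142
B: 255-31 = 224
= RGB(26, 142, 224)


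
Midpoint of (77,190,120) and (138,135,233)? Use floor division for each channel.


Midpoint: each channel = ⌊(C₁+C₂)/2⌋
R: ⌊(77+138)/2⌋ = 107
G: ⌊(190+135)/2⌋ = 162
B: ⌊(120+233)/2⌋ = 176
= RGB(107, 162, 176)


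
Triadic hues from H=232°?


Triadic: equally spaced at 120° intervals
H1 = 232°
H2 = (232 + 120) mod 360 = 352°
H3 = (232 + 240) mod 360 = 112°
Triadic = 232°, 352°, 112°


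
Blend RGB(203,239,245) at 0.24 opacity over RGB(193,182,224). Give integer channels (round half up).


C = α×F + (1-α)×B, with 1-α = 0.76
R: 0.24×203 + 0.76×193 = 48.72 + 146.68 = 195.40 → 195
G: 0.24×239 + 0.76×182 = 57.36 + 138.32 = 195.68 → 196
B: 0.24×245 + 0.76×224 = 58.80 + 170.24 = 229.04 → 229
= RGB(195, 196, 229)


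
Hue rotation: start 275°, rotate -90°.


New hue = (H + rotation) mod 360
New hue = (275 -90) mod 360
= 185 mod 360
= 185°


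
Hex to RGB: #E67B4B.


E6 → 230 (R)
7B → 123 (G)
4B → 75 (B)
= RGB(230, 123, 75)


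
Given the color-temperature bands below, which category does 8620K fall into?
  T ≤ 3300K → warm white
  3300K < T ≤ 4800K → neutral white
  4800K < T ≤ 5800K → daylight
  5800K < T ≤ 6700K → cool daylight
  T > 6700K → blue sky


Temperature: 8620K
8620K > 6700K → blue sky
Classification: blue sky


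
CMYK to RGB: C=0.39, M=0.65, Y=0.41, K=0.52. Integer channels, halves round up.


R = 255 × (1-C) × (1-K) = 255 × 0.61 × 0.48 = 74.664 → 75
G = 255 × (1-M) × (1-K) = 255 × 0.35 × 0.48 = 42.84 → 43
B = 255 × (1-Y) × (1-K) = 255 × 0.59 × 0.48 = 72.216 → 72
= RGB(75, 43, 72)


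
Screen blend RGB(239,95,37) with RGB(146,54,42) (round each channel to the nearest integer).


Screen: C = 255 - (255-A)×(255-B)/255, rounded to nearest integer
R: 255 - (255-239)×(255-146)/255 = 255 - 1744/255 ≈ 255 - 6.839 = 248.161 → 248
G: 255 - (255-95)×(255-54)/255 = 255 - 32160/255 ≈ 255 - 126.118 = 128.882 → 129
B: 255 - (255-37)×(255-42)/255 = 255 - 46434/255 ≈ 255 - 182.094 = 72.906 → 73
= RGB(248, 129, 73)


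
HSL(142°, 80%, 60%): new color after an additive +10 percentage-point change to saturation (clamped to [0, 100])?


Original S = 80%
Adjustment = +10 percentage points
New S = 80 + (10) = 90
Clamp to [0, 100] → 90
= HSL(142°, 90%, 60%)


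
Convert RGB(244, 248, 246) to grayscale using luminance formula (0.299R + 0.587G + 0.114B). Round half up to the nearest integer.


Gray = 0.299×R + 0.587×G + 0.114×B
Gray = 0.299×244 + 0.587×248 + 0.114×246
Gray = 72.956 + 145.576 + 28.044
Gray = 246.576 → round half up → 247
Gray = 247


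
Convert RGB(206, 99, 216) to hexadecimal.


R = 206 → CE (hex)
G = 99 → 63 (hex)
B = 216 → D8 (hex)
Hex = #CE63D8


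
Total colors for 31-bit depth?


Colors = 2^bits = 2^31
= 2,147,483,648 colors


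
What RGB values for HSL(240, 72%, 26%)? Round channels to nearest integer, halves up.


H=240°, S=0.72, L=0.26
C = (1-|2L-1|)×S = (1-|-0.48|)×0.72 = 0.3744
H' = H/60 = 240/60 ≈ 4.0000; X = C×(1-|H' mod 2 - 1|) = 0.0
m = L - C/2 = 0.26 - 0.1872 = 0.0728
Sector ⌊H'⌋ = 4 → (R',G',B') = (0.0, 0.0, 0.3744)
RGB = ((R'+m)×255, (G'+m)×255, (B'+m)×255) = (18.564, 18.564, 114.036)
Round half up → RGB(19, 19, 114)


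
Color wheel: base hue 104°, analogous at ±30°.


Base hue: 104°
Left analog: (104 - 30) mod 360 = 74°
Right analog: (104 + 30) mod 360 = 134°
Analogous hues = 74° and 134°


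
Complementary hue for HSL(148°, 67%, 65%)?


Complement = opposite side of color wheel = hue + 180°
H' = (148 + 180) mod 360 = 328°
S and L unchanged.
= HSL(328°, 67%, 65%)


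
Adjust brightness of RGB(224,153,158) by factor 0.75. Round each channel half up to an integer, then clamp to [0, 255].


Multiply each channel by 0.75, round half up, clamp to [0, 255]
R: 224×0.75 = 168
G: 153×0.75 = 114.75 → round → 115
B: 158×0.75 = 118.5 → round → 119
= RGB(168, 115, 119)


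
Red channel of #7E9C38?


Color: #7E9C38
R = 7E = 126
G = 9C = 156
B = 38 = 56
Red = 126


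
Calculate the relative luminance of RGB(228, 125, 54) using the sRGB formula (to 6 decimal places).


Linearize each channel (sRGB transfer function): c = v/255; c_lin = c/12.92 if c ≤ 0.04045, else ((c+0.055)/1.055)^2.4
  R: 228/255 ≈ 0.894118 > 0.04045 → ((0.894118+0.055)/1.055)^2.4 ≈ 0.775822
  G: 125/255 ≈ 0.490196 > 0.04045 → ((0.490196+0.055)/1.055)^2.4 ≈ 0.205079
  B: 54/255 ≈ 0.211765 > 0.04045 → ((0.211765+0.055)/1.055)^2.4 ≈ 0.036889
R_lin = 0.775822, G_lin = 0.205079, B_lin = 0.036889
L = 0.2126×R + 0.7152×G + 0.0722×B
L = 0.2126×0.775822 + 0.7152×0.205079 + 0.0722×0.036889
L ≈ 0.314276


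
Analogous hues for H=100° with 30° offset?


Base hue: 100°
Left analog: (100 - 30) mod 360 = 70°
Right analog: (100 + 30) mod 360 = 130°
Analogous hues = 70° and 130°


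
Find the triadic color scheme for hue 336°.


Triadic: equally spaced at 120° intervals
H1 = 336°
H2 = (336 + 120) mod 360 = 96°
H3 = (336 + 240) mod 360 = 216°
Triadic = 336°, 96°, 216°


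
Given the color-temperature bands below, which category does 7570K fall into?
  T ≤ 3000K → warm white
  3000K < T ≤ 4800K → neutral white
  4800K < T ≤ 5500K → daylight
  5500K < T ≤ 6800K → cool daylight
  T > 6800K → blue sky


Temperature: 7570K
7570K > 6800K → blue sky
Classification: blue sky


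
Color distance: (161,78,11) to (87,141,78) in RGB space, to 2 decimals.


d = √[(R₁-R₂)² + (G₁-G₂)² + (B₁-B₂)²]
d = √[(161-87)² + (78-141)² + (11-78)²]
d = √[5476 + 3969 + 4489]
d = √13934
d ≈ 118.04


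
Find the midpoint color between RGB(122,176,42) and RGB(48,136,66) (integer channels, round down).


Midpoint: each channel = ⌊(C₁+C₂)/2⌋
R: ⌊(122+48)/2⌋ = 85
G: ⌊(176+136)/2⌋ = 156
B: ⌊(42+66)/2⌋ = 54
= RGB(85, 156, 54)


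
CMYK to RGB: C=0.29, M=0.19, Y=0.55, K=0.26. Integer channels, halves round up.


R = 255 × (1-C) × (1-K) = 255 × 0.71 × 0.74 = 133.977 → 134
G = 255 × (1-M) × (1-K) = 255 × 0.81 × 0.74 = 152.847 → 153
B = 255 × (1-Y) × (1-K) = 255 × 0.45 × 0.74 = 84.915 → 85
= RGB(134, 153, 85)


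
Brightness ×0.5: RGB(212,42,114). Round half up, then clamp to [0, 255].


Multiply each channel by 0.5, round half up, clamp to [0, 255]
R: 212×0.5 = 106
G: 42×0.5 = 21
B: 114×0.5 = 57
= RGB(106, 21, 57)


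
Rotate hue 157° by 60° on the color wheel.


New hue = (H + rotation) mod 360
New hue = (157 + 60) mod 360
= 217 mod 360
= 217°


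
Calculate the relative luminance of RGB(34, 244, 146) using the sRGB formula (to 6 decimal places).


Linearize each channel (sRGB transfer function): c = v/255; c_lin = c/12.92 if c ≤ 0.04045, else ((c+0.055)/1.055)^2.4
  R: 34/255 ≈ 0.133333 > 0.04045 → ((0.133333+0.055)/1.055)^2.4 ≈ 0.015996
  G: 244/255 ≈ 0.956863 > 0.04045 → ((0.956863+0.055)/1.055)^2.4 ≈ 0.904661
  B: 146/255 ≈ 0.572549 > 0.04045 → ((0.572549+0.055)/1.055)^2.4 ≈ 0.287441
R_lin = 0.015996, G_lin = 0.904661, B_lin = 0.287441
L = 0.2126×R + 0.7152×G + 0.0722×B
L = 0.2126×0.015996 + 0.7152×0.904661 + 0.0722×0.287441
L ≈ 0.671168


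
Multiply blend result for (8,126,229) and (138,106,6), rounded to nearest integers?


Multiply: C = A×B/255, rounded to nearest integer
R: 8×138/255 = 1104/255 ≈ 4.329 → 4
G: 126×106/255 = 13356/255 ≈ 52.376 → 52
B: 229×6/255 = 1374/255 ≈ 5.388 → 5
= RGB(4, 52, 5)


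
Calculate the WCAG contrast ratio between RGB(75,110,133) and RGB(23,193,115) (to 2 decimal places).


Linearize each sRGB channel c=v/255: c/12.92 if c ≤ 0.04045 else ((c+0.055)/1.055)^2.4
L = 0.2126×R_lin + 0.7152×G_lin + 0.0722×B_lin
Color 1 (75,110,133):
  R=75: 75/255≈0.2941 > 0.04045 → ((0.2941+0.055)/1.055)^2.4 ≈ 0.07036
  G=110: 110/255≈0.4314 > 0.04045 → ((0.4314+0.055)/1.055)^2.4 ≈ 0.15593
  B=133: 133/255≈0.5216 > 0.04045 → ((0.5216+0.055)/1.055)^2.4 ≈ 0.23455
  L1 = 0.2126×0.07036 + 0.7152×0.15593 + 0.0722×0.23455 ≈ 0.14341
Color 2 (23,193,115):
  R=23: 23/255≈0.0902 > 0.04045 → ((0.0902+0.055)/1.055)^2.4 ≈ 0.00857
  G=193: 193/255≈0.7569 > 0.04045 → ((0.7569+0.055)/1.055)^2.4 ≈ 0.53328
  B=115: 115/255≈0.4510 > 0.04045 → ((0.4510+0.055)/1.055)^2.4 ≈ 0.17144
  L2 = 0.2126×0.00857 + 0.7152×0.53328 + 0.0722×0.17144 ≈ 0.39560
Lighter = 0.39560, Darker = 0.14341
Ratio = (L_lighter + 0.05) / (L_darker + 0.05)
Ratio = (0.39560 + 0.05) / (0.14341 + 0.05) = 0.44560 / 0.19341 ≈ 2.3039
Ratio ≈ 2.30:1


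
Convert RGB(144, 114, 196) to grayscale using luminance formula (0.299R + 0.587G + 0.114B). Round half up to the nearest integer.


Gray = 0.299×R + 0.587×G + 0.114×B
Gray = 0.299×144 + 0.587×114 + 0.114×196
Gray = 43.056 + 66.918 + 22.344
Gray = 132.318 → round half up → 132
Gray = 132


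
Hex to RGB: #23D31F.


23 → 35 (R)
D3 → 211 (G)
1F → 31 (B)
= RGB(35, 211, 31)


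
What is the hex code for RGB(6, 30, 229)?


R = 6 → 06 (hex)
G = 30 → 1E (hex)
B = 229 → E5 (hex)
Hex = #061EE5


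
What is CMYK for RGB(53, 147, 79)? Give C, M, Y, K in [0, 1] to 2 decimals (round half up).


R'=53/255≈0.2078, G'=147/255≈0.5765, B'=79/255≈0.3098
K = 1 - max(R',G',B') = 1 - 147/255 = 108/255 = 0.42352… → 0.42
(1-R'-K)/(1-K) simplifies to (max-R)/max with max = 147:
C = (147-53)/147 = 94/147 = 0.63945… → 0.64
M = (147-147)/147 = 0/147 = 0 → 0.00
Y = (147-79)/147 = 68/147 = 0.46258… → 0.46
= CMYK(0.64, 0.00, 0.46, 0.42)


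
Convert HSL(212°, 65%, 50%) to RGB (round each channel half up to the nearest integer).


H=212°, S=0.65, L=0.50
C = (1-|2L-1|)×S = (1-|0.00|)×0.65 = 0.65
H' = H/60 = 212/60 ≈ 3.5333; X = C×(1-|H' mod 2 - 1|) ≈ 0.3033
m = L - C/2 = 0.50 - 0.325 = 0.175
Sector ⌊H'⌋ = 3 → (R',G',B') = (0.0, ≈0.3033, 0.65)
RGB = ((R'+m)×255, (G'+m)×255, (B'+m)×255) = (44.625, 121.975, 210.375)
Round half up → RGB(45, 122, 210)


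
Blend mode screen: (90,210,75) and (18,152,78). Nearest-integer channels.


Screen: C = 255 - (255-A)×(255-B)/255, rounded to nearest integer
R: 255 - (255-90)×(255-18)/255 = 255 - 39105/255 ≈ 255 - 153.353 = 101.647 → 102
G: 255 - (255-210)×(255-152)/255 = 255 - 4635/255 ≈ 255 - 18.176 = 236.824 → 237
B: 255 - (255-75)×(255-78)/255 = 255 - 31860/255 ≈ 255 - 124.941 = 130.059 → 130
= RGB(102, 237, 130)


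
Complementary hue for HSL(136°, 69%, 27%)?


Complement = opposite side of color wheel = hue + 180°
H' = (136 + 180) mod 360 = 316°
S and L unchanged.
= HSL(316°, 69%, 27%)


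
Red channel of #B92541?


Color: #B92541
R = B9 = 185
G = 25 = 37
B = 41 = 65
Red = 185


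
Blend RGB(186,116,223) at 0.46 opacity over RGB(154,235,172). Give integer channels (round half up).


C = α×F + (1-α)×B, with 1-α = 0.54
R: 0.46×186 + 0.54×154 = 85.56 + 83.16 = 168.72 → 169
G: 0.46×116 + 0.54×235 = 53.36 + 126.90 = 180.26 → 180
B: 0.46×223 + 0.54×172 = 102.58 + 92.88 = 195.46 → 195
= RGB(169, 180, 195)


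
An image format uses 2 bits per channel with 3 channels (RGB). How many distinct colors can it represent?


Total bits = 2 bits/channel × 3 channels = 6 bits
Distinct colors = 2^6
= 64 colors


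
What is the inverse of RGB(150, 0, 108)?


Invert: (255-R, 255-G, 255-B)
R: 255-150 = 105
G: 255-0 = 255
B: 255-108 = 147
= RGB(105, 255, 147)


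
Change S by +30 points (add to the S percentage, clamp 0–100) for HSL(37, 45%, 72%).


Original S = 45%
Adjustment = +30 percentage points
New S = 45 + (30) = 75
Clamp to [0, 100] → 75
= HSL(37°, 75%, 72%)


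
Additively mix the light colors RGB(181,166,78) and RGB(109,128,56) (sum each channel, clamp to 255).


Additive: each channel = min(255, C₁+C₂)
R: 181+109 = 290 → 255
G: 166+128 = 294 → 255
B: 78+56 = 134 → 134
= RGB(255, 255, 134)


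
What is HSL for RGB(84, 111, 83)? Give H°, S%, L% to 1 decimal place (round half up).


Normalize: R'=84/255≈0.3294, G'=111/255≈0.4353, B'=83/255≈0.3255
Max=111/255, Min=83/255, Δ=Max-Min=28/255
L = (Max+Min)/2 = (111+83)/510 = 194/510 = 0.38039… → L = 38.0%
L ≤ 0.5 → S = Δ/(Max+Min) = 28/(111+83) = 28/194 = 0.14432… → S = 14.4%
(the 1/255 factors cancel in S and H, so raw channel differences can be used)
Max is G' → H = 60 × ((B-R)/Δ + 2) = 60 × ((83-84)/28 + 2)
  -1/28 + 2 = -0.0357… + 2 = 1.9642…
  H = 60 × 1.9642… = 117.857…° → H = 117.9°
= HSL(117.9°, 14.4%, 38.0%)


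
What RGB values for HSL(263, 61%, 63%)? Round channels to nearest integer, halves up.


H=263°, S=0.61, L=0.63
C = (1-|2L-1|)×S = (1-|0.26|)×0.61 = 0.4514
H' = H/60 = 263/60 ≈ 4.3833; X = C×(1-|H' mod 2 - 1|) ≈ 0.1730
m = L - C/2 = 0.63 - 0.2257 = 0.4043
Sector ⌊H'⌋ = 4 → (R',G',B') = (≈0.1730, 0.0, 0.4514)
RGB = ((R'+m)×255, (G'+m)×255, (B'+m)×255) = (147.22085, 103.0965, 218.2035)
Round half up → RGB(147, 103, 218)


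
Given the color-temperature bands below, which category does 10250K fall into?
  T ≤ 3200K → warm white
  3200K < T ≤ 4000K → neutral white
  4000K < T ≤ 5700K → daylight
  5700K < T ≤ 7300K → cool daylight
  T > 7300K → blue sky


Temperature: 10250K
10250K > 7300K → blue sky
Classification: blue sky


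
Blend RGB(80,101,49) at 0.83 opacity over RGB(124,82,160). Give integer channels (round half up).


C = α×F + (1-α)×B, with 1-α = 0.17
R: 0.83×80 + 0.17×124 = 66.40 + 21.08 = 87.48 → 87
G: 0.83×101 + 0.17×82 = 83.83 + 13.94 = 97.77 → 98
B: 0.83×49 + 0.17×160 = 40.67 + 27.20 = 67.87 → 68
= RGB(87, 98, 68)


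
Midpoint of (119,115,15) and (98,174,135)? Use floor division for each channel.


Midpoint: each channel = ⌊(C₁+C₂)/2⌋
R: ⌊(119+98)/2⌋ = 108
G: ⌊(115+174)/2⌋ = 144
B: ⌊(15+135)/2⌋ = 75
= RGB(108, 144, 75)


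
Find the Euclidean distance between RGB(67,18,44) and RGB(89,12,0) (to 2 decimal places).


d = √[(R₁-R₂)² + (G₁-G₂)² + (B₁-B₂)²]
d = √[(67-89)² + (18-12)² + (44-0)²]
d = √[484 + 36 + 1936]
d = √2456
d ≈ 49.56


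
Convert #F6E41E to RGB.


F6 → 246 (R)
E4 → 228 (G)
1E → 30 (B)
= RGB(246, 228, 30)


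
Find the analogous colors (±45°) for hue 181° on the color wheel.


Base hue: 181°
Left analog: (181 - 45) mod 360 = 136°
Right analog: (181 + 45) mod 360 = 226°
Analogous hues = 136° and 226°


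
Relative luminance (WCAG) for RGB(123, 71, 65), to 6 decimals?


Linearize each channel (sRGB transfer function): c = v/255; c_lin = c/12.92 if c ≤ 0.04045, else ((c+0.055)/1.055)^2.4
  R: 123/255 ≈ 0.482353 > 0.04045 → ((0.482353+0.055)/1.055)^2.4 ≈ 0.198069
  G: 71/255 ≈ 0.278431 > 0.04045 → ((0.278431+0.055)/1.055)^2.4 ≈ 0.063010
  B: 65/255 ≈ 0.254902 > 0.04045 → ((0.254902+0.055)/1.055)^2.4 ≈ 0.052861
R_lin = 0.198069, G_lin = 0.063010, B_lin = 0.052861
L = 0.2126×R + 0.7152×G + 0.0722×B
L = 0.2126×0.198069 + 0.7152×0.063010 + 0.0722×0.052861
L ≈ 0.090991


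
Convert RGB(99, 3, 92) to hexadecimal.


R = 99 → 63 (hex)
G = 3 → 03 (hex)
B = 92 → 5C (hex)
Hex = #63035C


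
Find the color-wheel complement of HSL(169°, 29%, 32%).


Complement = opposite side of color wheel = hue + 180°
H' = (169 + 180) mod 360 = 349°
S and L unchanged.
= HSL(349°, 29%, 32%)


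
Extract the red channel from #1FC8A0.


Color: #1FC8A0
R = 1F = 31
G = C8 = 200
B = A0 = 160
Red = 31


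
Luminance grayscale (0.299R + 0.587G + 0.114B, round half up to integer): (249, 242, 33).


Gray = 0.299×R + 0.587×G + 0.114×B
Gray = 0.299×249 + 0.587×242 + 0.114×33
Gray = 74.451 + 142.054 + 3.762
Gray = 220.267 → round half up → 220
Gray = 220


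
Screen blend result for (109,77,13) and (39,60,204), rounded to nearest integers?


Screen: C = 255 - (255-A)×(255-B)/255, rounded to nearest integer
R: 255 - (255-109)×(255-39)/255 = 255 - 31536/255 ≈ 255 - 123.671 = 131.329 → 131
G: 255 - (255-77)×(255-60)/255 = 255 - 34710/255 ≈ 255 - 136.118 = 118.882 → 119
B: 255 - (255-13)×(255-204)/255 = 255 - 12342/255 ≈ 255 - 48.400 = 206.600 → 207
= RGB(131, 119, 207)


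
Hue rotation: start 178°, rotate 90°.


New hue = (H + rotation) mod 360
New hue = (178 + 90) mod 360
= 268 mod 360
= 268°


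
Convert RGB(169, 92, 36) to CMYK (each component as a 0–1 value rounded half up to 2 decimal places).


R'=169/255≈0.6627, G'=92/255≈0.3608, B'=36/255≈0.1412
K = 1 - max(R',G',B') = 1 - 169/255 = 86/255 = 0.33725… → 0.34
(1-R'-K)/(1-K) simplifies to (max-R)/max with max = 169:
C = (169-169)/169 = 0/169 = 0 → 0.00
M = (169-92)/169 = 77/169 = 0.45562… → 0.46
Y = (169-36)/169 = 133/169 = 0.78698… → 0.79
= CMYK(0.00, 0.46, 0.79, 0.34)


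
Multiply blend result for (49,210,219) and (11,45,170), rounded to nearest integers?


Multiply: C = A×B/255, rounded to nearest integer
R: 49×11/255 = 539/255 ≈ 2.114 → 2
G: 210×45/255 = 9450/255 ≈ 37.059 → 37
B: 219×170/255 = 37230/255 ≈ 146.000 → 146
= RGB(2, 37, 146)


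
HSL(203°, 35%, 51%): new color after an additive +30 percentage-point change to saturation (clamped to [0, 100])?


Original S = 35%
Adjustment = +30 percentage points
New S = 35 + (30) = 65
Clamp to [0, 100] → 65
= HSL(203°, 65%, 51%)


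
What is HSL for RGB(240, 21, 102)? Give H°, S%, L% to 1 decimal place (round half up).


Normalize: R'=240/255≈0.9412, G'=21/255≈0.0824, B'=102/255≈0.4000
Max=240/255, Min=21/255, Δ=Max-Min=219/255
L = (Max+Min)/2 = (240+21)/510 = 261/510 = 0.51176… → L = 51.2%
L > 0.5 → S = Δ/(2-Max-Min) = 219/(510-240-21) = 219/249 = 0.87951… → S = 88.0%
(the 1/255 factors cancel in S and H, so raw channel differences can be used)
Max is R' → H = 60 × (((G-B)/Δ) mod 6) = 60 × (((21-102)/219) mod 6)
  (-81)/219 = -0.3698…; negative, so add 6 → 5.6301…
  H = 60 × 5.6301… = 337.808…° → H = 337.8°
= HSL(337.8°, 88.0%, 51.2%)


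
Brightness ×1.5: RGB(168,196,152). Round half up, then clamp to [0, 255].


Multiply each channel by 1.5, round half up, clamp to [0, 255]
R: 168×1.5 = 252
G: 196×1.5 = 294 → clamp → 255
B: 152×1.5 = 228
= RGB(252, 255, 228)


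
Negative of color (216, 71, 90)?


Invert: (255-R, 255-G, 255-B)
R: 255-216 = 39
G: 255-71 = 184
B: 255-90 = 165
= RGB(39, 184, 165)


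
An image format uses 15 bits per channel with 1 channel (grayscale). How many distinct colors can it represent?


Total bits = 15 bits/channel × 1 channels = 15 bits
Distinct colors = 2^15
= 32,768 colors


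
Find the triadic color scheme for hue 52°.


Triadic: equally spaced at 120° intervals
H1 = 52°
H2 = (52 + 120) mod 360 = 172°
H3 = (52 + 240) mod 360 = 292°
Triadic = 52°, 172°, 292°


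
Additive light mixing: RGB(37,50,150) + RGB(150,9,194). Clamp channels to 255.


Additive: each channel = min(255, C₁+C₂)
R: 37+150 = 187 → 187
G: 50+9 = 59 → 59
B: 150+194 = 344 → 255
= RGB(187, 59, 255)


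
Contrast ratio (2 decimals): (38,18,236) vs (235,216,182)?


Linearize each sRGB channel c=v/255: c/12.92 if c ≤ 0.04045 else ((c+0.055)/1.055)^2.4
L = 0.2126×R_lin + 0.7152×G_lin + 0.0722×B_lin
Color 1 (38,18,236):
  R=38: 38/255≈0.1490 > 0.04045 → ((0.1490+0.055)/1.055)^2.4 ≈ 0.01938
  G=18: 18/255≈0.0706 > 0.04045 → ((0.0706+0.055)/1.055)^2.4 ≈ 0.00605
  B=236: 236/255≈0.9255 > 0.04045 → ((0.9255+0.055)/1.055)^2.4 ≈ 0.83880
  L1 = 0.2126×0.01938 + 0.7152×0.00605 + 0.0722×0.83880 ≈ 0.06901
Color 2 (235,216,182):
  R=235: 235/255≈0.9216 > 0.04045 → ((0.9216+0.055)/1.055)^2.4 ≈ 0.83077
  G=216: 216/255≈0.8471 > 0.04045 → ((0.8471+0.055)/1.055)^2.4 ≈ 0.68669
  B=182: 182/255≈0.7137 > 0.04045 → ((0.7137+0.055)/1.055)^2.4 ≈ 0.46778
  L2 = 0.2126×0.83077 + 0.7152×0.68669 + 0.0722×0.46778 ≈ 0.70151
Lighter = 0.70151, Darker = 0.06901
Ratio = (L_lighter + 0.05) / (L_darker + 0.05)
Ratio = (0.70151 + 0.05) / (0.06901 + 0.05) = 0.75151 / 0.11901 ≈ 6.3148
Ratio ≈ 6.31:1


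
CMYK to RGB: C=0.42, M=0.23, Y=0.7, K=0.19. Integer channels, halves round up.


R = 255 × (1-C) × (1-K) = 255 × 0.58 × 0.81 = 119.799 → 120
G = 255 × (1-M) × (1-K) = 255 × 0.77 × 0.81 = 159.0435 → 159
B = 255 × (1-Y) × (1-K) = 255 × 0.30 × 0.81 = 61.965 → 62
= RGB(120, 159, 62)


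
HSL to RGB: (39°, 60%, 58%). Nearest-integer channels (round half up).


H=39°, S=0.60, L=0.58
C = (1-|2L-1|)×S = (1-|0.16|)×0.60 = 0.504
H' = H/60 = 39/60 ≈ 0.6500; X = C×(1-|H' mod 2 - 1|) = 0.3276
m = L - C/2 = 0.58 - 0.252 = 0.328
Sector ⌊H'⌋ = 0 → (R',G',B') = (0.504, 0.3276, 0.0)
RGB = ((R'+m)×255, (G'+m)×255, (B'+m)×255) = (212.16, 167.178, 83.64)
Round half up → RGB(212, 167, 84)


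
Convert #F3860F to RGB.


F3 → 243 (R)
86 → 134 (G)
0F → 15 (B)
= RGB(243, 134, 15)


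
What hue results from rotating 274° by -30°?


New hue = (H + rotation) mod 360
New hue = (274 -30) mod 360
= 244 mod 360
= 244°


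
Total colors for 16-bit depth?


Colors = 2^bits = 2^16
= 65,536 colors


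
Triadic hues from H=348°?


Triadic: equally spaced at 120° intervals
H1 = 348°
H2 = (348 + 120) mod 360 = 108°
H3 = (348 + 240) mod 360 = 228°
Triadic = 348°, 108°, 228°


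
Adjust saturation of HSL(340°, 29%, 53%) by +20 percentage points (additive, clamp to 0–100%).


Original S = 29%
Adjustment = +20 percentage points
New S = 29 + (20) = 49
Clamp to [0, 100] → 49
= HSL(340°, 49%, 53%)


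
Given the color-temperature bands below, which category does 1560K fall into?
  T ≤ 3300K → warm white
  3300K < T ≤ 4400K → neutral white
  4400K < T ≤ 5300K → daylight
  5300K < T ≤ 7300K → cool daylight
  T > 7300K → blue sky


Temperature: 1560K
1560K ≤ 3300K → warm white
Classification: warm white


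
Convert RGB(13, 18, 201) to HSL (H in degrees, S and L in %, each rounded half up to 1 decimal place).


Normalize: R'=13/255≈0.0510, G'=18/255≈0.0706, B'=201/255≈0.7882
Max=201/255, Min=13/255, Δ=Max-Min=188/255
L = (Max+Min)/2 = (201+13)/510 = 214/510 = 0.41960… → L = 42.0%
L ≤ 0.5 → S = Δ/(Max+Min) = 188/(201+13) = 188/214 = 0.87850… → S = 87.9%
(the 1/255 factors cancel in S and H, so raw channel differences can be used)
Max is B' → H = 60 × ((R-G)/Δ + 4) = 60 × ((13-18)/188 + 4)
  -5/188 + 4 = -0.0265… + 4 = 3.9734…
  H = 60 × 3.9734… = 238.404…° → H = 238.4°
= HSL(238.4°, 87.9%, 42.0%)


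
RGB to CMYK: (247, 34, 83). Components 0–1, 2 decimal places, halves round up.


R'=247/255≈0.9686, G'=34/255≈0.1333, B'=83/255≈0.3255
K = 1 - max(R',G',B') = 1 - 247/255 = 8/255 = 0.03137… → 0.03
(1-R'-K)/(1-K) simplifies to (max-R)/max with max = 247:
C = (247-247)/247 = 0/247 = 0 → 0.00
M = (247-34)/247 = 213/247 = 0.86234… → 0.86
Y = (247-83)/247 = 164/247 = 0.66396… → 0.66
= CMYK(0.00, 0.86, 0.66, 0.03)


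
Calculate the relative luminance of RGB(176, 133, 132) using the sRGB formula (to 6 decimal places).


Linearize each channel (sRGB transfer function): c = v/255; c_lin = c/12.92 if c ≤ 0.04045, else ((c+0.055)/1.055)^2.4
  R: 176/255 ≈ 0.690196 > 0.04045 → ((0.690196+0.055)/1.055)^2.4 ≈ 0.434154
  G: 133/255 ≈ 0.521569 > 0.04045 → ((0.521569+0.055)/1.055)^2.4 ≈ 0.234551
  B: 132/255 ≈ 0.517647 > 0.04045 → ((0.517647+0.055)/1.055)^2.4 ≈ 0.230740
R_lin = 0.434154, G_lin = 0.234551, B_lin = 0.230740
L = 0.2126×R + 0.7152×G + 0.0722×B
L = 0.2126×0.434154 + 0.7152×0.234551 + 0.0722×0.230740
L ≈ 0.276711


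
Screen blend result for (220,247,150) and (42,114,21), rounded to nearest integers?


Screen: C = 255 - (255-A)×(255-B)/255, rounded to nearest integer
R: 255 - (255-220)×(255-42)/255 = 255 - 7455/255 ≈ 255 - 29.235 = 225.765 → 226
G: 255 - (255-247)×(255-114)/255 = 255 - 1128/255 ≈ 255 - 4.424 = 250.576 → 251
B: 255 - (255-150)×(255-21)/255 = 255 - 24570/255 ≈ 255 - 96.353 = 158.647 → 159
= RGB(226, 251, 159)


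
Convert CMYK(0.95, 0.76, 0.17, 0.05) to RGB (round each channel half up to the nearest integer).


R = 255 × (1-C) × (1-K) = 255 × 0.05 × 0.95 = 12.1125 → 12
G = 255 × (1-M) × (1-K) = 255 × 0.24 × 0.95 = 58.14 → 58
B = 255 × (1-Y) × (1-K) = 255 × 0.83 × 0.95 = 201.0675 → 201
= RGB(12, 58, 201)


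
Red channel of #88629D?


Color: #88629D
R = 88 = 136
G = 62 = 98
B = 9D = 157
Red = 136


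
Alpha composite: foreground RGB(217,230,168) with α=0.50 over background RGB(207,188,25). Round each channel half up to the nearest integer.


C = α×F + (1-α)×B, with 1-α = 0.50
R: 0.50×217 + 0.50×207 = 108.50 + 103.50 = 212.00 → 212
G: 0.50×230 + 0.50×188 = 115.00 + 94.00 = 209.00 → 209
B: 0.50×168 + 0.50×25 = 84.00 + 12.50 = 96.50 → 97
= RGB(212, 209, 97)


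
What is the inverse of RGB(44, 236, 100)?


Invert: (255-R, 255-G, 255-B)
R: 255-44 = 211
G: 255-236 = 19
B: 255-100 = 155
= RGB(211, 19, 155)


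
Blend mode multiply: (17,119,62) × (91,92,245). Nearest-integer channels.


Multiply: C = A×B/255, rounded to nearest integer
R: 17×91/255 = 1547/255 ≈ 6.067 → 6
G: 119×92/255 = 10948/255 ≈ 42.933 → 43
B: 62×245/255 = 15190/255 ≈ 59.569 → 60
= RGB(6, 43, 60)


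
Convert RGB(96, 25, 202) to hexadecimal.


R = 96 → 60 (hex)
G = 25 → 19 (hex)
B = 202 → CA (hex)
Hex = #6019CA


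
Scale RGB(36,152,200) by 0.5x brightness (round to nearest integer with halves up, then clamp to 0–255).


Multiply each channel by 0.5, round half up, clamp to [0, 255]
R: 36×0.5 = 18
G: 152×0.5 = 76
B: 200×0.5 = 100
= RGB(18, 76, 100)


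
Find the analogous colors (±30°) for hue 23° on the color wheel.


Base hue: 23°
Left analog: (23 - 30) mod 360 = 353°
Right analog: (23 + 30) mod 360 = 53°
Analogous hues = 353° and 53°


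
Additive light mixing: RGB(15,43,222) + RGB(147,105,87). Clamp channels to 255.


Additive: each channel = min(255, C₁+C₂)
R: 15+147 = 162 → 162
G: 43+105 = 148 → 148
B: 222+87 = 309 → 255
= RGB(162, 148, 255)


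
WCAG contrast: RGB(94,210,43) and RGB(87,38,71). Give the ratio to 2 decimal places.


Linearize each sRGB channel c=v/255: c/12.92 if c ≤ 0.04045 else ((c+0.055)/1.055)^2.4
L = 0.2126×R_lin + 0.7152×G_lin + 0.0722×B_lin
Color 1 (94,210,43):
  R=94: 94/255≈0.3686 > 0.04045 → ((0.3686+0.055)/1.055)^2.4 ≈ 0.11193
  G=210: 210/255≈0.8235 > 0.04045 → ((0.8235+0.055)/1.055)^2.4 ≈ 0.64448
  B=43: 43/255≈0.1686 > 0.04045 → ((0.1686+0.055)/1.055)^2.4 ≈ 0.02416
  L1 = 0.2126×0.11193 + 0.7152×0.64448 + 0.0722×0.02416 ≈ 0.48647
Color 2 (87,38,71):
  R=87: 87/255≈0.3412 > 0.04045 → ((0.3412+0.055)/1.055)^2.4 ≈ 0.09531
  G=38: 38/255≈0.1490 > 0.04045 → ((0.1490+0.055)/1.055)^2.4 ≈ 0.01938
  B=71: 71/255≈0.2784 > 0.04045 → ((0.2784+0.055)/1.055)^2.4 ≈ 0.06301
  L2 = 0.2126×0.09531 + 0.7152×0.01938 + 0.0722×0.06301 ≈ 0.03867
Lighter = 0.48647, Darker = 0.03867
Ratio = (L_lighter + 0.05) / (L_darker + 0.05)
Ratio = (0.48647 + 0.05) / (0.03867 + 0.05) = 0.53647 / 0.08867 ≈ 6.0499
Ratio ≈ 6.05:1


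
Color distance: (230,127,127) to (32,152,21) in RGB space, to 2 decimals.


d = √[(R₁-R₂)² + (G₁-G₂)² + (B₁-B₂)²]
d = √[(230-32)² + (127-152)² + (127-21)²]
d = √[39204 + 625 + 11236]
d = √51065
d ≈ 225.98


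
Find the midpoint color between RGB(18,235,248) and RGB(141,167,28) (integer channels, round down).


Midpoint: each channel = ⌊(C₁+C₂)/2⌋
R: ⌊(18+141)/2⌋ = 79
G: ⌊(235+167)/2⌋ = 201
B: ⌊(248+28)/2⌋ = 138
= RGB(79, 201, 138)


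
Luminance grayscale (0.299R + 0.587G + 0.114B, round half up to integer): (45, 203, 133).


Gray = 0.299×R + 0.587×G + 0.114×B
Gray = 0.299×45 + 0.587×203 + 0.114×133
Gray = 13.455 + 119.161 + 15.162
Gray = 147.778 → round half up → 148
Gray = 148


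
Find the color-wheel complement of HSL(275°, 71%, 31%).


Complement = opposite side of color wheel = hue + 180°
H' = (275 + 180) mod 360 = 95°
S and L unchanged.
= HSL(95°, 71%, 31%)


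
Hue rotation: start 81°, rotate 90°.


New hue = (H + rotation) mod 360
New hue = (81 + 90) mod 360
= 171 mod 360
= 171°


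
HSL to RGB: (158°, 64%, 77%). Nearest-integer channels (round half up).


H=158°, S=0.64, L=0.77
C = (1-|2L-1|)×S = (1-|0.54|)×0.64 = 0.2944
H' = H/60 = 158/60 ≈ 2.6333; X = C×(1-|H' mod 2 - 1|) ≈ 0.1865
m = L - C/2 = 0.77 - 0.1472 = 0.6228
Sector ⌊H'⌋ = 2 → (R',G',B') = (0.0, 0.2944, ≈0.1865)
RGB = ((R'+m)×255, (G'+m)×255, (B'+m)×255) = (158.814, 233.886, 206.3596)
Round half up → RGB(159, 234, 206)


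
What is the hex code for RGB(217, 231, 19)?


R = 217 → D9 (hex)
G = 231 → E7 (hex)
B = 19 → 13 (hex)
Hex = #D9E713


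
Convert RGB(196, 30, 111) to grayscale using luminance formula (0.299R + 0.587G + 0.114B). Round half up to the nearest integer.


Gray = 0.299×R + 0.587×G + 0.114×B
Gray = 0.299×196 + 0.587×30 + 0.114×111
Gray = 58.604 + 17.610 + 12.654
Gray = 88.868 → round half up → 89
Gray = 89


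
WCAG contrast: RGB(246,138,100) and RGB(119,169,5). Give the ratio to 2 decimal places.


Linearize each sRGB channel c=v/255: c/12.92 if c ≤ 0.04045 else ((c+0.055)/1.055)^2.4
L = 0.2126×R_lin + 0.7152×G_lin + 0.0722×B_lin
Color 1 (246,138,100):
  R=246: 246/255≈0.9647 > 0.04045 → ((0.9647+0.055)/1.055)^2.4 ≈ 0.92158
  G=138: 138/255≈0.5412 > 0.04045 → ((0.5412+0.055)/1.055)^2.4 ≈ 0.25415
  B=100: 100/255≈0.3922 > 0.04045 → ((0.3922+0.055)/1.055)^2.4 ≈ 0.12744
  L1 = 0.2126×0.92158 + 0.7152×0.25415 + 0.0722×0.12744 ≈ 0.38690
Color 2 (119,169,5):
  R=119: 119/255≈0.4667 > 0.04045 → ((0.4667+0.055)/1.055)^2.4 ≈ 0.18447
  G=169: 169/255≈0.6627 > 0.04045 → ((0.6627+0.055)/1.055)^2.4 ≈ 0.39676
  B=5: 5/255≈0.0196 ≤ 0.04045 → 0.0196/12.92 ≈ 0.00152
  L2 = 0.2126×0.18447 + 0.7152×0.39676 + 0.0722×0.00152 ≈ 0.32309
Lighter = 0.38690, Darker = 0.32309
Ratio = (L_lighter + 0.05) / (L_darker + 0.05)
Ratio = (0.38690 + 0.05) / (0.32309 + 0.05) = 0.43690 / 0.37309 ≈ 1.1710
Ratio ≈ 1.17:1


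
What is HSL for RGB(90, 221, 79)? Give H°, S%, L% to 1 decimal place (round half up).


Normalize: R'=90/255≈0.3529, G'=221/255≈0.8667, B'=79/255≈0.3098
Max=221/255, Min=79/255, Δ=Max-Min=142/255
L = (Max+Min)/2 = (221+79)/510 = 300/510 = 0.58823… → L = 58.8%
L > 0.5 → S = Δ/(2-Max-Min) = 142/(510-221-79) = 142/210 = 0.67619… → S = 67.6%
(the 1/255 factors cancel in S and H, so raw channel differences can be used)
Max is G' → H = 60 × ((B-R)/Δ + 2) = 60 × ((79-90)/142 + 2)
  -11/142 + 2 = -0.0774… + 2 = 1.9225…
  H = 60 × 1.9225… = 115.352…° → H = 115.4°
= HSL(115.4°, 67.6%, 58.8%)


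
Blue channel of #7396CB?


Color: #7396CB
R = 73 = 115
G = 96 = 150
B = CB = 203
Blue = 203
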